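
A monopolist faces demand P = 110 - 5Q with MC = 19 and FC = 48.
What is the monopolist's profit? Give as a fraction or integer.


MR = MC: 110 - 10Q = 19
Q* = 91/10
P* = 110 - 5*91/10 = 129/2
Profit = (P* - MC)*Q* - FC
= (129/2 - 19)*91/10 - 48
= 91/2*91/10 - 48
= 8281/20 - 48 = 7321/20

7321/20


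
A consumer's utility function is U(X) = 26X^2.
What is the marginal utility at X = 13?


MU = dU/dX = 26*2*X^(2-1)
MU = 52*X^1
At X = 13:
MU = 52 * 13^1
MU = 52 * 13 = 676

676


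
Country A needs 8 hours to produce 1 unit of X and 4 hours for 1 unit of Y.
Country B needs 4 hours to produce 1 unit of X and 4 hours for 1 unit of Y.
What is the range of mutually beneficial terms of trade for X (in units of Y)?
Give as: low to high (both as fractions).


Opportunity cost of X for Country A = hours_X / hours_Y = 8/4 = 2 units of Y
Opportunity cost of X for Country B = hours_X / hours_Y = 4/4 = 1 units of Y
Terms of trade must be between the two opportunity costs.
Range: 1 to 2

1 to 2


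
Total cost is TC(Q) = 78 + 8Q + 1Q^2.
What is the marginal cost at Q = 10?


MC = dTC/dQ = 8 + 2*1*Q
At Q = 10:
MC = 8 + 2*10
MC = 8 + 20 = 28

28


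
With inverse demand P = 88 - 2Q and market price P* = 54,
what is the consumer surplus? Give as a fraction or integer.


Maximum willingness to pay (at Q=0): P_max = 88
Quantity demanded at P* = 54:
Q* = (88 - 54)/2 = 17
CS = (1/2) * Q* * (P_max - P*)
CS = (1/2) * 17 * (88 - 54)
CS = (1/2) * 17 * 34 = 289

289


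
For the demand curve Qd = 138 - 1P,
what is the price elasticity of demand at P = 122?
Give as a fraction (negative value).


dQ/dP = -1
At P = 122: Q = 138 - 1*122 = 16
E = (dQ/dP)(P/Q) = (-1)(122/16) = -61/8

-61/8


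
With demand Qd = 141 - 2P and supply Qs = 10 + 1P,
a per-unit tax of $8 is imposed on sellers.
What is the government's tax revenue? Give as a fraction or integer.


With tax on sellers, new supply: Qs' = 10 + 1(P - 8)
= 2 + 1P
New equilibrium quantity:
Q_new = 145/3
Tax revenue = tax * Q_new = 8 * 145/3 = 1160/3

1160/3


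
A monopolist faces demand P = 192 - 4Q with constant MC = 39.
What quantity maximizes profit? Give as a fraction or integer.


TR = P*Q = (192 - 4Q)Q = 192Q - 4Q^2
MR = dTR/dQ = 192 - 8Q
Set MR = MC:
192 - 8Q = 39
153 = 8Q
Q* = 153/8 = 153/8

153/8


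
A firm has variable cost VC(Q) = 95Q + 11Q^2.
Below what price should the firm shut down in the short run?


AVC(Q) = VC(Q)/Q = 95 + 11Q
AVC is increasing in Q, so minimum AVC is at Q -> 0+.
Min AVC = 95
The firm should shut down if P < 95.

95


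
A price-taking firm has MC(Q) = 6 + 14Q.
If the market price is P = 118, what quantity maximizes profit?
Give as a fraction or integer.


In perfect competition, profit is maximized where P = MC.
118 = 6 + 14Q
112 = 14Q
Q* = 112/14 = 8

8


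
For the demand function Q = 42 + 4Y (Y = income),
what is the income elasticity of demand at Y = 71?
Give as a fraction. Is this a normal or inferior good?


dQ/dY = 4
At Y = 71: Q = 42 + 4*71 = 326
Ey = (dQ/dY)(Y/Q) = 4 * 71 / 326 = 142/163
Since Ey > 0, this is a normal good.

142/163 (normal good)


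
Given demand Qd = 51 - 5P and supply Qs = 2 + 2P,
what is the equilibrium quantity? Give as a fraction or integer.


First find equilibrium price:
51 - 5P = 2 + 2P
P* = 49/7 = 7
Then substitute into demand:
Q* = 51 - 5 * 7 = 16

16


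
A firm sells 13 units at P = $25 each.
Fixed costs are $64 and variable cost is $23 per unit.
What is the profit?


Total Revenue = P * Q = 25 * 13 = $325
Total Cost = FC + VC*Q = 64 + 23*13 = $363
Profit = TR - TC = 325 - 363 = $-38

$-38


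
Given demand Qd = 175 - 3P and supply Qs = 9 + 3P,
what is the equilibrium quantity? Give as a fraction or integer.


First find equilibrium price:
175 - 3P = 9 + 3P
P* = 166/6 = 83/3
Then substitute into demand:
Q* = 175 - 3 * 83/3 = 92

92


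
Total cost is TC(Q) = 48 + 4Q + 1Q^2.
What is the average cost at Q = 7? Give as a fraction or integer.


TC(7) = 48 + 4*7 + 1*7^2
TC(7) = 48 + 28 + 49 = 125
AC = TC/Q = 125/7 = 125/7

125/7


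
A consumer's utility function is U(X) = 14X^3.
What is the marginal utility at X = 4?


MU = dU/dX = 14*3*X^(3-1)
MU = 42*X^2
At X = 4:
MU = 42 * 4^2
MU = 42 * 16 = 672

672


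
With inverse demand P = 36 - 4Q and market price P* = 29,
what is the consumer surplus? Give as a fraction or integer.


Maximum willingness to pay (at Q=0): P_max = 36
Quantity demanded at P* = 29:
Q* = (36 - 29)/4 = 7/4
CS = (1/2) * Q* * (P_max - P*)
CS = (1/2) * 7/4 * (36 - 29)
CS = (1/2) * 7/4 * 7 = 49/8

49/8


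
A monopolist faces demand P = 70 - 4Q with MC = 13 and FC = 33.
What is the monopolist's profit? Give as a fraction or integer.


MR = MC: 70 - 8Q = 13
Q* = 57/8
P* = 70 - 4*57/8 = 83/2
Profit = (P* - MC)*Q* - FC
= (83/2 - 13)*57/8 - 33
= 57/2*57/8 - 33
= 3249/16 - 33 = 2721/16

2721/16


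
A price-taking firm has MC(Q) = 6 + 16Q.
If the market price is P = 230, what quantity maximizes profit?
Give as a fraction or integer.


In perfect competition, profit is maximized where P = MC.
230 = 6 + 16Q
224 = 16Q
Q* = 224/16 = 14

14


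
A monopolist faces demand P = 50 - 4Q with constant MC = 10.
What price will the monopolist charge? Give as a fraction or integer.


MR = 50 - 8Q
Set MR = MC: 50 - 8Q = 10
Q* = 5
Substitute into demand:
P* = 50 - 4*5 = 30

30


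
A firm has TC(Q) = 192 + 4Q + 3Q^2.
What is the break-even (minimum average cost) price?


AC(Q) = 192/Q + 4 + 3Q
To minimize: dAC/dQ = -192/Q^2 + 3 = 0
Q^2 = 192/3 = 64
Q* = 8
Min AC = 192/8 + 4 + 3*8
Min AC = 24 + 4 + 24 = 52

52


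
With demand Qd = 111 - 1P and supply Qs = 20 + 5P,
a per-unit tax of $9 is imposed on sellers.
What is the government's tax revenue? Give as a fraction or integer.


With tax on sellers, new supply: Qs' = 20 + 5(P - 9)
= 5P - 25
New equilibrium quantity:
Q_new = 265/3
Tax revenue = tax * Q_new = 9 * 265/3 = 795

795


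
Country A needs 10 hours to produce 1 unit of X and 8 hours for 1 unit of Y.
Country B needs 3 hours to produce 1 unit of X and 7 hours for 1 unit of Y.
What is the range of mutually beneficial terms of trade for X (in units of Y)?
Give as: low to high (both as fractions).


Opportunity cost of X for Country A = hours_X / hours_Y = 10/8 = 5/4 units of Y
Opportunity cost of X for Country B = hours_X / hours_Y = 3/7 = 3/7 units of Y
Terms of trade must be between the two opportunity costs.
Range: 3/7 to 5/4

3/7 to 5/4


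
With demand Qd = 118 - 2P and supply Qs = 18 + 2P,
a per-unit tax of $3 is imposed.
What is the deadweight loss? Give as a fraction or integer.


Pre-tax equilibrium quantity: Q* = 68
Post-tax equilibrium quantity: Q_tax = 65
Reduction in quantity: Q* - Q_tax = 3
DWL = (1/2) * tax * (Q* - Q_tax)
DWL = (1/2) * 3 * 3 = 9/2

9/2


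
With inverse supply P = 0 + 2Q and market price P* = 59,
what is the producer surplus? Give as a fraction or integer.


Minimum supply price (at Q=0): P_min = 0
Quantity supplied at P* = 59:
Q* = (59 - 0)/2 = 59/2
PS = (1/2) * Q* * (P* - P_min)
PS = (1/2) * 59/2 * (59 - 0)
PS = (1/2) * 59/2 * 59 = 3481/4

3481/4


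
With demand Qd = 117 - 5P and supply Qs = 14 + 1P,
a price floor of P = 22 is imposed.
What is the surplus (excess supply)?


At P = 22:
Qd = 117 - 5*22 = 7
Qs = 14 + 1*22 = 36
Surplus = Qs - Qd = 36 - 7 = 29

29


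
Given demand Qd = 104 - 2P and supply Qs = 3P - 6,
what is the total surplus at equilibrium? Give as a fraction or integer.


Find equilibrium: 104 - 2P = 3P - 6
104 + 6 = 5P
P* = 110/5 = 22
Q* = 3*22 - 6 = 60
Inverse demand: P = 52 - Q/2, so P_max = 52
Inverse supply: P = 2 + Q/3, so P_min = 2
CS = (1/2) * 60 * (52 - 22) = 900
PS = (1/2) * 60 * (22 - 2) = 600
TS = CS + PS = 900 + 600 = 1500

1500


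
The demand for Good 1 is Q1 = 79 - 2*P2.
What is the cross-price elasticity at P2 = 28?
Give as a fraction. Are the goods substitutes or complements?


dQ1/dP2 = -2
At P2 = 28: Q1 = 79 - 2*28 = 23
Exy = (dQ1/dP2)(P2/Q1) = -2 * 28 / 23 = -56/23
Since Exy < 0, the goods are complements.

-56/23 (complements)


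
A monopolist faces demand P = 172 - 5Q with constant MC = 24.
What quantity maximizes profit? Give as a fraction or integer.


TR = P*Q = (172 - 5Q)Q = 172Q - 5Q^2
MR = dTR/dQ = 172 - 10Q
Set MR = MC:
172 - 10Q = 24
148 = 10Q
Q* = 148/10 = 74/5

74/5


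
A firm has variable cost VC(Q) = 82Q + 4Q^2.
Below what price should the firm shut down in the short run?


AVC(Q) = VC(Q)/Q = 82 + 4Q
AVC is increasing in Q, so minimum AVC is at Q -> 0+.
Min AVC = 82
The firm should shut down if P < 82.

82


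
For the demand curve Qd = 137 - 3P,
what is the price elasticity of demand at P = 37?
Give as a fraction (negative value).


dQ/dP = -3
At P = 37: Q = 137 - 3*37 = 26
E = (dQ/dP)(P/Q) = (-3)(37/26) = -111/26

-111/26


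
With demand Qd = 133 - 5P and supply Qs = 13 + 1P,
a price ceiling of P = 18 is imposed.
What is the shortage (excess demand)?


At P = 18:
Qd = 133 - 5*18 = 43
Qs = 13 + 1*18 = 31
Shortage = Qd - Qs = 43 - 31 = 12

12


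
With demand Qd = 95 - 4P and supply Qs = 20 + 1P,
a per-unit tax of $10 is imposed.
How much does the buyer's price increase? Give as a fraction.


With a per-unit tax, the buyer's price increase depends on relative slopes.
Supply slope: d = 1, Demand slope: b = 4
Buyer's price increase = d * tax / (b + d)
= 1 * 10 / (4 + 1)
= 10 / 5 = 2

2


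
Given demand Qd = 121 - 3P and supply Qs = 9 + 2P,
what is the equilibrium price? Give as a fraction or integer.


At equilibrium, Qd = Qs.
121 - 3P = 9 + 2P
121 - 9 = 3P + 2P
112 = 5P
P* = 112/5 = 112/5

112/5


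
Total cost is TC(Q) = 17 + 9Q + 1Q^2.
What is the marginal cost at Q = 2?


MC = dTC/dQ = 9 + 2*1*Q
At Q = 2:
MC = 9 + 2*2
MC = 9 + 4 = 13

13


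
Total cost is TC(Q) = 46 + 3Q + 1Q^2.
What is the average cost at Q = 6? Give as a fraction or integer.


TC(6) = 46 + 3*6 + 1*6^2
TC(6) = 46 + 18 + 36 = 100
AC = TC/Q = 100/6 = 50/3

50/3


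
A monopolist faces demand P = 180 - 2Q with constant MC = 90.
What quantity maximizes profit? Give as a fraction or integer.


TR = P*Q = (180 - 2Q)Q = 180Q - 2Q^2
MR = dTR/dQ = 180 - 4Q
Set MR = MC:
180 - 4Q = 90
90 = 4Q
Q* = 90/4 = 45/2

45/2


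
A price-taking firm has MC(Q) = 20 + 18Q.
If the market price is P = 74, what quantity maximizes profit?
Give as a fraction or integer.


In perfect competition, profit is maximized where P = MC.
74 = 20 + 18Q
54 = 18Q
Q* = 54/18 = 3

3


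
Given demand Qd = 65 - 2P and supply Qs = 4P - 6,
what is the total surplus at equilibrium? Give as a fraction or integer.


Find equilibrium: 65 - 2P = 4P - 6
65 + 6 = 6P
P* = 71/6 = 71/6
Q* = 4*71/6 - 6 = 124/3
Inverse demand: P = 65/2 - Q/2, so P_max = 65/2
Inverse supply: P = 3/2 + Q/4, so P_min = 3/2
CS = (1/2) * 124/3 * (65/2 - 71/6) = 3844/9
PS = (1/2) * 124/3 * (71/6 - 3/2) = 1922/9
TS = CS + PS = 3844/9 + 1922/9 = 1922/3

1922/3


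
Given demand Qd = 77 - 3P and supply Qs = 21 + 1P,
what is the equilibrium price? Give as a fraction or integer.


At equilibrium, Qd = Qs.
77 - 3P = 21 + 1P
77 - 21 = 3P + 1P
56 = 4P
P* = 56/4 = 14

14


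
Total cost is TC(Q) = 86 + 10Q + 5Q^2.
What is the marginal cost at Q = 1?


MC = dTC/dQ = 10 + 2*5*Q
At Q = 1:
MC = 10 + 10*1
MC = 10 + 10 = 20

20


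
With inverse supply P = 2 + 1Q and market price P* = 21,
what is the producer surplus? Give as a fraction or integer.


Minimum supply price (at Q=0): P_min = 2
Quantity supplied at P* = 21:
Q* = (21 - 2)/1 = 19
PS = (1/2) * Q* * (P* - P_min)
PS = (1/2) * 19 * (21 - 2)
PS = (1/2) * 19 * 19 = 361/2

361/2


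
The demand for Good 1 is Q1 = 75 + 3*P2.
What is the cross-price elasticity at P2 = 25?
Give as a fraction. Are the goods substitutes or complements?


dQ1/dP2 = 3
At P2 = 25: Q1 = 75 + 3*25 = 150
Exy = (dQ1/dP2)(P2/Q1) = 3 * 25 / 150 = 1/2
Since Exy > 0, the goods are substitutes.

1/2 (substitutes)


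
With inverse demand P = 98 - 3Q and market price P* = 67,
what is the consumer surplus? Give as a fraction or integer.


Maximum willingness to pay (at Q=0): P_max = 98
Quantity demanded at P* = 67:
Q* = (98 - 67)/3 = 31/3
CS = (1/2) * Q* * (P_max - P*)
CS = (1/2) * 31/3 * (98 - 67)
CS = (1/2) * 31/3 * 31 = 961/6

961/6


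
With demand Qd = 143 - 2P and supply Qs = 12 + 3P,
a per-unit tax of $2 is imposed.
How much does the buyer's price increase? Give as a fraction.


With a per-unit tax, the buyer's price increase depends on relative slopes.
Supply slope: d = 3, Demand slope: b = 2
Buyer's price increase = d * tax / (b + d)
= 3 * 2 / (2 + 3)
= 6 / 5 = 6/5

6/5


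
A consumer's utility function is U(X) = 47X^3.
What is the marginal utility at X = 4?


MU = dU/dX = 47*3*X^(3-1)
MU = 141*X^2
At X = 4:
MU = 141 * 4^2
MU = 141 * 16 = 2256

2256


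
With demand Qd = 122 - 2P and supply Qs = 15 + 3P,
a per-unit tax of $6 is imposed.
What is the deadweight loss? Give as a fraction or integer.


Pre-tax equilibrium quantity: Q* = 396/5
Post-tax equilibrium quantity: Q_tax = 72
Reduction in quantity: Q* - Q_tax = 36/5
DWL = (1/2) * tax * (Q* - Q_tax)
DWL = (1/2) * 6 * 36/5 = 108/5

108/5


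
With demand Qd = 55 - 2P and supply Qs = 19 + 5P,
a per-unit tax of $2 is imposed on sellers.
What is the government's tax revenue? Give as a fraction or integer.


With tax on sellers, new supply: Qs' = 19 + 5(P - 2)
= 9 + 5P
New equilibrium quantity:
Q_new = 293/7
Tax revenue = tax * Q_new = 2 * 293/7 = 586/7

586/7


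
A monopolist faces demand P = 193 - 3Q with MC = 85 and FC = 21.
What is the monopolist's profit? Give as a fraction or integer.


MR = MC: 193 - 6Q = 85
Q* = 18
P* = 193 - 3*18 = 139
Profit = (P* - MC)*Q* - FC
= (139 - 85)*18 - 21
= 54*18 - 21
= 972 - 21 = 951

951


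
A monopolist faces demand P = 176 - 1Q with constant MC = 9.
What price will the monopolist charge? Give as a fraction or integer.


MR = 176 - 2Q
Set MR = MC: 176 - 2Q = 9
Q* = 167/2
Substitute into demand:
P* = 176 - 1*167/2 = 185/2

185/2


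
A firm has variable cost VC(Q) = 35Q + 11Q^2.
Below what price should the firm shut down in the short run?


AVC(Q) = VC(Q)/Q = 35 + 11Q
AVC is increasing in Q, so minimum AVC is at Q -> 0+.
Min AVC = 35
The firm should shut down if P < 35.

35


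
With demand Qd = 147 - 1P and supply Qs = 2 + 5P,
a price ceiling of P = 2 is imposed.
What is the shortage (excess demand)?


At P = 2:
Qd = 147 - 1*2 = 145
Qs = 2 + 5*2 = 12
Shortage = Qd - Qs = 145 - 12 = 133

133


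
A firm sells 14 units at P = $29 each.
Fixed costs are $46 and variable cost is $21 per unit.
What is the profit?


Total Revenue = P * Q = 29 * 14 = $406
Total Cost = FC + VC*Q = 46 + 21*14 = $340
Profit = TR - TC = 406 - 340 = $66

$66


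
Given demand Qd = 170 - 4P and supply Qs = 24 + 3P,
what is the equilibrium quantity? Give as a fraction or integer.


First find equilibrium price:
170 - 4P = 24 + 3P
P* = 146/7 = 146/7
Then substitute into demand:
Q* = 170 - 4 * 146/7 = 606/7

606/7


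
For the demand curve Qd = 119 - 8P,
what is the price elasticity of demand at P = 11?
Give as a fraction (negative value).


dQ/dP = -8
At P = 11: Q = 119 - 8*11 = 31
E = (dQ/dP)(P/Q) = (-8)(11/31) = -88/31

-88/31


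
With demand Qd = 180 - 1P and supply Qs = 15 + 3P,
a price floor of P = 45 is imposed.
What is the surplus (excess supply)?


At P = 45:
Qd = 180 - 1*45 = 135
Qs = 15 + 3*45 = 150
Surplus = Qs - Qd = 150 - 135 = 15

15


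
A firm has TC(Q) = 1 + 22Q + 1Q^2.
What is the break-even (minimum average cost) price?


AC(Q) = 1/Q + 22 + 1Q
To minimize: dAC/dQ = -1/Q^2 + 1 = 0
Q^2 = 1/1 = 1
Q* = 1
Min AC = 1/1 + 22 + 1*1
Min AC = 1 + 22 + 1 = 24

24


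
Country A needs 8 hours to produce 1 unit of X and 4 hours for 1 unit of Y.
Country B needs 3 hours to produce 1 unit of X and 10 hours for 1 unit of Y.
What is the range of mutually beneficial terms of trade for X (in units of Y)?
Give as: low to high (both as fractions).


Opportunity cost of X for Country A = hours_X / hours_Y = 8/4 = 2 units of Y
Opportunity cost of X for Country B = hours_X / hours_Y = 3/10 = 3/10 units of Y
Terms of trade must be between the two opportunity costs.
Range: 3/10 to 2

3/10 to 2


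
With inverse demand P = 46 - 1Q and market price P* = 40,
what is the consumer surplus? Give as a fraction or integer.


Maximum willingness to pay (at Q=0): P_max = 46
Quantity demanded at P* = 40:
Q* = (46 - 40)/1 = 6
CS = (1/2) * Q* * (P_max - P*)
CS = (1/2) * 6 * (46 - 40)
CS = (1/2) * 6 * 6 = 18

18


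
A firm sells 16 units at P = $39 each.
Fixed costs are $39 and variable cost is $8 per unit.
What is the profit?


Total Revenue = P * Q = 39 * 16 = $624
Total Cost = FC + VC*Q = 39 + 8*16 = $167
Profit = TR - TC = 624 - 167 = $457

$457


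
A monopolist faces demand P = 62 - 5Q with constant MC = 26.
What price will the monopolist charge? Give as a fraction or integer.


MR = 62 - 10Q
Set MR = MC: 62 - 10Q = 26
Q* = 18/5
Substitute into demand:
P* = 62 - 5*18/5 = 44

44


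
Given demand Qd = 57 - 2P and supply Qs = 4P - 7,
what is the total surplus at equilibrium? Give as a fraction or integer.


Find equilibrium: 57 - 2P = 4P - 7
57 + 7 = 6P
P* = 64/6 = 32/3
Q* = 4*32/3 - 7 = 107/3
Inverse demand: P = 57/2 - Q/2, so P_max = 57/2
Inverse supply: P = 7/4 + Q/4, so P_min = 7/4
CS = (1/2) * 107/3 * (57/2 - 32/3) = 11449/36
PS = (1/2) * 107/3 * (32/3 - 7/4) = 11449/72
TS = CS + PS = 11449/36 + 11449/72 = 11449/24

11449/24


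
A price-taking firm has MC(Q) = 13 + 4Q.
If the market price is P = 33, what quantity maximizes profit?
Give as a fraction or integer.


In perfect competition, profit is maximized where P = MC.
33 = 13 + 4Q
20 = 4Q
Q* = 20/4 = 5

5


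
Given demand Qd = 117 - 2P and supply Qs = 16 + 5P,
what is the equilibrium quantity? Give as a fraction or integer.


First find equilibrium price:
117 - 2P = 16 + 5P
P* = 101/7 = 101/7
Then substitute into demand:
Q* = 117 - 2 * 101/7 = 617/7

617/7


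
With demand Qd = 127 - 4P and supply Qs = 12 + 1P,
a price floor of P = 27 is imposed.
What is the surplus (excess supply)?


At P = 27:
Qd = 127 - 4*27 = 19
Qs = 12 + 1*27 = 39
Surplus = Qs - Qd = 39 - 19 = 20

20


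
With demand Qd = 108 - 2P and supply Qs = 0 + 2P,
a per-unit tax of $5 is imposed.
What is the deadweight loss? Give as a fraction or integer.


Pre-tax equilibrium quantity: Q* = 54
Post-tax equilibrium quantity: Q_tax = 49
Reduction in quantity: Q* - Q_tax = 5
DWL = (1/2) * tax * (Q* - Q_tax)
DWL = (1/2) * 5 * 5 = 25/2

25/2


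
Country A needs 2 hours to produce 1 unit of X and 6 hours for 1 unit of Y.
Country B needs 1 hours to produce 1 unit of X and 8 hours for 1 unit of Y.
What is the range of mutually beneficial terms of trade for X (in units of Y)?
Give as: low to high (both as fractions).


Opportunity cost of X for Country A = hours_X / hours_Y = 2/6 = 1/3 units of Y
Opportunity cost of X for Country B = hours_X / hours_Y = 1/8 = 1/8 units of Y
Terms of trade must be between the two opportunity costs.
Range: 1/8 to 1/3

1/8 to 1/3


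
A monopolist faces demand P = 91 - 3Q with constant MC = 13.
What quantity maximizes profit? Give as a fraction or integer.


TR = P*Q = (91 - 3Q)Q = 91Q - 3Q^2
MR = dTR/dQ = 91 - 6Q
Set MR = MC:
91 - 6Q = 13
78 = 6Q
Q* = 78/6 = 13

13


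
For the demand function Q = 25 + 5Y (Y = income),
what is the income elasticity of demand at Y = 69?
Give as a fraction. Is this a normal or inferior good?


dQ/dY = 5
At Y = 69: Q = 25 + 5*69 = 370
Ey = (dQ/dY)(Y/Q) = 5 * 69 / 370 = 69/74
Since Ey > 0, this is a normal good.

69/74 (normal good)


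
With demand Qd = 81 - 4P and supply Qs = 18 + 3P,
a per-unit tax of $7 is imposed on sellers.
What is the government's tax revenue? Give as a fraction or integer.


With tax on sellers, new supply: Qs' = 18 + 3(P - 7)
= 3P - 3
New equilibrium quantity:
Q_new = 33
Tax revenue = tax * Q_new = 7 * 33 = 231

231


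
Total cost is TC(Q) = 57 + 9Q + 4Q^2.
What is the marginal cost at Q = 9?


MC = dTC/dQ = 9 + 2*4*Q
At Q = 9:
MC = 9 + 8*9
MC = 9 + 72 = 81

81


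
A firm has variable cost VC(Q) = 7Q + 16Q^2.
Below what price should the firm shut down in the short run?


AVC(Q) = VC(Q)/Q = 7 + 16Q
AVC is increasing in Q, so minimum AVC is at Q -> 0+.
Min AVC = 7
The firm should shut down if P < 7.

7


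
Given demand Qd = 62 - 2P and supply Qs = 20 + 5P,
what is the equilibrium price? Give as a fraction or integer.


At equilibrium, Qd = Qs.
62 - 2P = 20 + 5P
62 - 20 = 2P + 5P
42 = 7P
P* = 42/7 = 6

6


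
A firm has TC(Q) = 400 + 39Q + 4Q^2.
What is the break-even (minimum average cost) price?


AC(Q) = 400/Q + 39 + 4Q
To minimize: dAC/dQ = -400/Q^2 + 4 = 0
Q^2 = 400/4 = 100
Q* = 10
Min AC = 400/10 + 39 + 4*10
Min AC = 40 + 39 + 40 = 119

119


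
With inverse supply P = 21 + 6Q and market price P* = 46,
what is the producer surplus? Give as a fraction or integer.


Minimum supply price (at Q=0): P_min = 21
Quantity supplied at P* = 46:
Q* = (46 - 21)/6 = 25/6
PS = (1/2) * Q* * (P* - P_min)
PS = (1/2) * 25/6 * (46 - 21)
PS = (1/2) * 25/6 * 25 = 625/12

625/12


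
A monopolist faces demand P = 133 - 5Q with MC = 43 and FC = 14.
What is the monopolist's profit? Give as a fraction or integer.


MR = MC: 133 - 10Q = 43
Q* = 9
P* = 133 - 5*9 = 88
Profit = (P* - MC)*Q* - FC
= (88 - 43)*9 - 14
= 45*9 - 14
= 405 - 14 = 391

391


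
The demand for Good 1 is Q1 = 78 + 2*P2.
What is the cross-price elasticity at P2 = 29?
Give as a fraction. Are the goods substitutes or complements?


dQ1/dP2 = 2
At P2 = 29: Q1 = 78 + 2*29 = 136
Exy = (dQ1/dP2)(P2/Q1) = 2 * 29 / 136 = 29/68
Since Exy > 0, the goods are substitutes.

29/68 (substitutes)


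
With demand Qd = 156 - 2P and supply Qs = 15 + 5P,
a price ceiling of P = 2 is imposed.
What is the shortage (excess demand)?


At P = 2:
Qd = 156 - 2*2 = 152
Qs = 15 + 5*2 = 25
Shortage = Qd - Qs = 152 - 25 = 127

127


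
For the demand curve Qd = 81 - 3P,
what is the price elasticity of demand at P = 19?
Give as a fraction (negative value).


dQ/dP = -3
At P = 19: Q = 81 - 3*19 = 24
E = (dQ/dP)(P/Q) = (-3)(19/24) = -19/8

-19/8


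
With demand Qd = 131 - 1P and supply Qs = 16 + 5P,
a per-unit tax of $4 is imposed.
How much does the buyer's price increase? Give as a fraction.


With a per-unit tax, the buyer's price increase depends on relative slopes.
Supply slope: d = 5, Demand slope: b = 1
Buyer's price increase = d * tax / (b + d)
= 5 * 4 / (1 + 5)
= 20 / 6 = 10/3

10/3


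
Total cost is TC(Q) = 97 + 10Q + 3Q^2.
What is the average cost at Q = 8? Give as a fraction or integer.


TC(8) = 97 + 10*8 + 3*8^2
TC(8) = 97 + 80 + 192 = 369
AC = TC/Q = 369/8 = 369/8

369/8


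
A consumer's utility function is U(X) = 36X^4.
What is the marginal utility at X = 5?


MU = dU/dX = 36*4*X^(4-1)
MU = 144*X^3
At X = 5:
MU = 144 * 5^3
MU = 144 * 125 = 18000

18000


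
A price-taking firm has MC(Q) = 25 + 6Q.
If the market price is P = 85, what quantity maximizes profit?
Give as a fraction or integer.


In perfect competition, profit is maximized where P = MC.
85 = 25 + 6Q
60 = 6Q
Q* = 60/6 = 10

10


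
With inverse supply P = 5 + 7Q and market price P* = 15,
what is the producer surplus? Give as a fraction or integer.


Minimum supply price (at Q=0): P_min = 5
Quantity supplied at P* = 15:
Q* = (15 - 5)/7 = 10/7
PS = (1/2) * Q* * (P* - P_min)
PS = (1/2) * 10/7 * (15 - 5)
PS = (1/2) * 10/7 * 10 = 50/7

50/7


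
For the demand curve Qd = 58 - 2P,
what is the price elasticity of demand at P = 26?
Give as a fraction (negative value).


dQ/dP = -2
At P = 26: Q = 58 - 2*26 = 6
E = (dQ/dP)(P/Q) = (-2)(26/6) = -26/3

-26/3


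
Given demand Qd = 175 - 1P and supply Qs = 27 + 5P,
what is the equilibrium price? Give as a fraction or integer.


At equilibrium, Qd = Qs.
175 - 1P = 27 + 5P
175 - 27 = 1P + 5P
148 = 6P
P* = 148/6 = 74/3

74/3


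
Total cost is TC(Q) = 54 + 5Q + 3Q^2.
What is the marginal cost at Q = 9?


MC = dTC/dQ = 5 + 2*3*Q
At Q = 9:
MC = 5 + 6*9
MC = 5 + 54 = 59

59


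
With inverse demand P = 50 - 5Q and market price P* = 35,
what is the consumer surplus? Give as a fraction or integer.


Maximum willingness to pay (at Q=0): P_max = 50
Quantity demanded at P* = 35:
Q* = (50 - 35)/5 = 3
CS = (1/2) * Q* * (P_max - P*)
CS = (1/2) * 3 * (50 - 35)
CS = (1/2) * 3 * 15 = 45/2

45/2


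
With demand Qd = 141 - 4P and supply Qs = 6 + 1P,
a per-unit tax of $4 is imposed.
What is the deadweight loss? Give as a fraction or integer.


Pre-tax equilibrium quantity: Q* = 33
Post-tax equilibrium quantity: Q_tax = 149/5
Reduction in quantity: Q* - Q_tax = 16/5
DWL = (1/2) * tax * (Q* - Q_tax)
DWL = (1/2) * 4 * 16/5 = 32/5

32/5


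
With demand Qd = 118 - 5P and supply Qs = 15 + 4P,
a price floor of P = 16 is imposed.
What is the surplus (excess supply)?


At P = 16:
Qd = 118 - 5*16 = 38
Qs = 15 + 4*16 = 79
Surplus = Qs - Qd = 79 - 38 = 41

41


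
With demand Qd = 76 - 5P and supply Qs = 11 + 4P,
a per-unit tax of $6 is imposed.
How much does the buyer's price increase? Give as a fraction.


With a per-unit tax, the buyer's price increase depends on relative slopes.
Supply slope: d = 4, Demand slope: b = 5
Buyer's price increase = d * tax / (b + d)
= 4 * 6 / (5 + 4)
= 24 / 9 = 8/3

8/3


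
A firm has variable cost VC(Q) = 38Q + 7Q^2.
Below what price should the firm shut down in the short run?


AVC(Q) = VC(Q)/Q = 38 + 7Q
AVC is increasing in Q, so minimum AVC is at Q -> 0+.
Min AVC = 38
The firm should shut down if P < 38.

38


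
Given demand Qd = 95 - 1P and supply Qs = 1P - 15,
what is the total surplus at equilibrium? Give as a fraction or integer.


Find equilibrium: 95 - 1P = 1P - 15
95 + 15 = 2P
P* = 110/2 = 55
Q* = 1*55 - 15 = 40
Inverse demand: P = 95 - Q/1, so P_max = 95
Inverse supply: P = 15 + Q/1, so P_min = 15
CS = (1/2) * 40 * (95 - 55) = 800
PS = (1/2) * 40 * (55 - 15) = 800
TS = CS + PS = 800 + 800 = 1600

1600


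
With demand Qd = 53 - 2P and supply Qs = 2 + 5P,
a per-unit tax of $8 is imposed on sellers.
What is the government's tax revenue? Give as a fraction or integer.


With tax on sellers, new supply: Qs' = 2 + 5(P - 8)
= 5P - 38
New equilibrium quantity:
Q_new = 27
Tax revenue = tax * Q_new = 8 * 27 = 216

216


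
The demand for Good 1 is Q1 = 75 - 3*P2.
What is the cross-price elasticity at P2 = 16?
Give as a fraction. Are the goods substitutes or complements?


dQ1/dP2 = -3
At P2 = 16: Q1 = 75 - 3*16 = 27
Exy = (dQ1/dP2)(P2/Q1) = -3 * 16 / 27 = -16/9
Since Exy < 0, the goods are complements.

-16/9 (complements)


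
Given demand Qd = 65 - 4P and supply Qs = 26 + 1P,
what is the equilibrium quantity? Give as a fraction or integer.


First find equilibrium price:
65 - 4P = 26 + 1P
P* = 39/5 = 39/5
Then substitute into demand:
Q* = 65 - 4 * 39/5 = 169/5

169/5


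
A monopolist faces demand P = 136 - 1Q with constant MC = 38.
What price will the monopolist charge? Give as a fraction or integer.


MR = 136 - 2Q
Set MR = MC: 136 - 2Q = 38
Q* = 49
Substitute into demand:
P* = 136 - 1*49 = 87

87


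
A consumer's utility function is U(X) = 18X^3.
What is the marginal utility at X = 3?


MU = dU/dX = 18*3*X^(3-1)
MU = 54*X^2
At X = 3:
MU = 54 * 3^2
MU = 54 * 9 = 486

486


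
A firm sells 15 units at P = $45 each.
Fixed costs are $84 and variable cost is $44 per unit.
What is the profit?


Total Revenue = P * Q = 45 * 15 = $675
Total Cost = FC + VC*Q = 84 + 44*15 = $744
Profit = TR - TC = 675 - 744 = $-69

$-69


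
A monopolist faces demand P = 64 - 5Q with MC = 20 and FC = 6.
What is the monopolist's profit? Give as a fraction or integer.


MR = MC: 64 - 10Q = 20
Q* = 22/5
P* = 64 - 5*22/5 = 42
Profit = (P* - MC)*Q* - FC
= (42 - 20)*22/5 - 6
= 22*22/5 - 6
= 484/5 - 6 = 454/5

454/5


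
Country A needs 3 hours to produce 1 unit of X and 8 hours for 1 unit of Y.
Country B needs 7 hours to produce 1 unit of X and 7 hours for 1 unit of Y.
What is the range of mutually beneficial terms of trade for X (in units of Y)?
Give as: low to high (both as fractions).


Opportunity cost of X for Country A = hours_X / hours_Y = 3/8 = 3/8 units of Y
Opportunity cost of X for Country B = hours_X / hours_Y = 7/7 = 1 units of Y
Terms of trade must be between the two opportunity costs.
Range: 3/8 to 1

3/8 to 1


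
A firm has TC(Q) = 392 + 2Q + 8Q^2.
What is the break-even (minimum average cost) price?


AC(Q) = 392/Q + 2 + 8Q
To minimize: dAC/dQ = -392/Q^2 + 8 = 0
Q^2 = 392/8 = 49
Q* = 7
Min AC = 392/7 + 2 + 8*7
Min AC = 56 + 2 + 56 = 114

114


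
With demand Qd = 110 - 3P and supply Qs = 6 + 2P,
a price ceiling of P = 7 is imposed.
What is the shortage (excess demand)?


At P = 7:
Qd = 110 - 3*7 = 89
Qs = 6 + 2*7 = 20
Shortage = Qd - Qs = 89 - 20 = 69

69


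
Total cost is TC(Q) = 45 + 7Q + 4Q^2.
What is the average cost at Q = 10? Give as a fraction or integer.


TC(10) = 45 + 7*10 + 4*10^2
TC(10) = 45 + 70 + 400 = 515
AC = TC/Q = 515/10 = 103/2

103/2


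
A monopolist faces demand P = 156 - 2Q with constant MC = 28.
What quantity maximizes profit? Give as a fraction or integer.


TR = P*Q = (156 - 2Q)Q = 156Q - 2Q^2
MR = dTR/dQ = 156 - 4Q
Set MR = MC:
156 - 4Q = 28
128 = 4Q
Q* = 128/4 = 32

32


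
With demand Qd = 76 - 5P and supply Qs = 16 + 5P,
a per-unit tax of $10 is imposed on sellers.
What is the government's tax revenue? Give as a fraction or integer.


With tax on sellers, new supply: Qs' = 16 + 5(P - 10)
= 5P - 34
New equilibrium quantity:
Q_new = 21
Tax revenue = tax * Q_new = 10 * 21 = 210

210


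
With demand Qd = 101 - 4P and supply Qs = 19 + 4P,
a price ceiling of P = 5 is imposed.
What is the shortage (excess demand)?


At P = 5:
Qd = 101 - 4*5 = 81
Qs = 19 + 4*5 = 39
Shortage = Qd - Qs = 81 - 39 = 42

42


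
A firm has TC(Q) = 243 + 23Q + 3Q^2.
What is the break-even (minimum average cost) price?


AC(Q) = 243/Q + 23 + 3Q
To minimize: dAC/dQ = -243/Q^2 + 3 = 0
Q^2 = 243/3 = 81
Q* = 9
Min AC = 243/9 + 23 + 3*9
Min AC = 27 + 23 + 27 = 77

77


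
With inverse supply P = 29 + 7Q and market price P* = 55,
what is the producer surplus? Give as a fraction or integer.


Minimum supply price (at Q=0): P_min = 29
Quantity supplied at P* = 55:
Q* = (55 - 29)/7 = 26/7
PS = (1/2) * Q* * (P* - P_min)
PS = (1/2) * 26/7 * (55 - 29)
PS = (1/2) * 26/7 * 26 = 338/7

338/7


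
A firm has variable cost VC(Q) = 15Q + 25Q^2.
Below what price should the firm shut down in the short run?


AVC(Q) = VC(Q)/Q = 15 + 25Q
AVC is increasing in Q, so minimum AVC is at Q -> 0+.
Min AVC = 15
The firm should shut down if P < 15.

15


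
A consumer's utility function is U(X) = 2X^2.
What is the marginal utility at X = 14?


MU = dU/dX = 2*2*X^(2-1)
MU = 4*X^1
At X = 14:
MU = 4 * 14^1
MU = 4 * 14 = 56

56


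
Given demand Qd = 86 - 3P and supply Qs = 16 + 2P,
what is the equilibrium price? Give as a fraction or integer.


At equilibrium, Qd = Qs.
86 - 3P = 16 + 2P
86 - 16 = 3P + 2P
70 = 5P
P* = 70/5 = 14

14


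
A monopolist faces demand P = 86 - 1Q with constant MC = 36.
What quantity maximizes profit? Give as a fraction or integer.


TR = P*Q = (86 - 1Q)Q = 86Q - 1Q^2
MR = dTR/dQ = 86 - 2Q
Set MR = MC:
86 - 2Q = 36
50 = 2Q
Q* = 50/2 = 25

25


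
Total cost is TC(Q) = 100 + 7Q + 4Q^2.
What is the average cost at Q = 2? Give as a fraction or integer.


TC(2) = 100 + 7*2 + 4*2^2
TC(2) = 100 + 14 + 16 = 130
AC = TC/Q = 130/2 = 65

65


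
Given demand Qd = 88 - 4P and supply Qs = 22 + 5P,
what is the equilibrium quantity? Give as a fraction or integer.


First find equilibrium price:
88 - 4P = 22 + 5P
P* = 66/9 = 22/3
Then substitute into demand:
Q* = 88 - 4 * 22/3 = 176/3

176/3


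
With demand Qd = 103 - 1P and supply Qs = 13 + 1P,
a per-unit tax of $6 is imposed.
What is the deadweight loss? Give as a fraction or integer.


Pre-tax equilibrium quantity: Q* = 58
Post-tax equilibrium quantity: Q_tax = 55
Reduction in quantity: Q* - Q_tax = 3
DWL = (1/2) * tax * (Q* - Q_tax)
DWL = (1/2) * 6 * 3 = 9

9


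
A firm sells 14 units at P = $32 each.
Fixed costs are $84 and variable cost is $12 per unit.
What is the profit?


Total Revenue = P * Q = 32 * 14 = $448
Total Cost = FC + VC*Q = 84 + 12*14 = $252
Profit = TR - TC = 448 - 252 = $196

$196


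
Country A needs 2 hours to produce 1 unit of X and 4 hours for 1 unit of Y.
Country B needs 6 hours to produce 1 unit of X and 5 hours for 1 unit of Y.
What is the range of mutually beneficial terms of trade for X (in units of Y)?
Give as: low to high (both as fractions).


Opportunity cost of X for Country A = hours_X / hours_Y = 2/4 = 1/2 units of Y
Opportunity cost of X for Country B = hours_X / hours_Y = 6/5 = 6/5 units of Y
Terms of trade must be between the two opportunity costs.
Range: 1/2 to 6/5

1/2 to 6/5


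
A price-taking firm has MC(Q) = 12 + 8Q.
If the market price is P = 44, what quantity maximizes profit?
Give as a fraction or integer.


In perfect competition, profit is maximized where P = MC.
44 = 12 + 8Q
32 = 8Q
Q* = 32/8 = 4

4


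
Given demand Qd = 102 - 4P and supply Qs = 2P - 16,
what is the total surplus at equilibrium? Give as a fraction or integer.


Find equilibrium: 102 - 4P = 2P - 16
102 + 16 = 6P
P* = 118/6 = 59/3
Q* = 2*59/3 - 16 = 70/3
Inverse demand: P = 51/2 - Q/4, so P_max = 51/2
Inverse supply: P = 8 + Q/2, so P_min = 8
CS = (1/2) * 70/3 * (51/2 - 59/3) = 1225/18
PS = (1/2) * 70/3 * (59/3 - 8) = 1225/9
TS = CS + PS = 1225/18 + 1225/9 = 1225/6

1225/6


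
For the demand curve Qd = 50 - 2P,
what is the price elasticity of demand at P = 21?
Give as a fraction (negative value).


dQ/dP = -2
At P = 21: Q = 50 - 2*21 = 8
E = (dQ/dP)(P/Q) = (-2)(21/8) = -21/4

-21/4


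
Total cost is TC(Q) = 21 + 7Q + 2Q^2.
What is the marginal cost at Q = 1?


MC = dTC/dQ = 7 + 2*2*Q
At Q = 1:
MC = 7 + 4*1
MC = 7 + 4 = 11

11


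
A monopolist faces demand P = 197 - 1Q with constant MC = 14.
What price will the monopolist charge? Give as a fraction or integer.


MR = 197 - 2Q
Set MR = MC: 197 - 2Q = 14
Q* = 183/2
Substitute into demand:
P* = 197 - 1*183/2 = 211/2

211/2


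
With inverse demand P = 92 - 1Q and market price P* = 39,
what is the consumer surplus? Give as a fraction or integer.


Maximum willingness to pay (at Q=0): P_max = 92
Quantity demanded at P* = 39:
Q* = (92 - 39)/1 = 53
CS = (1/2) * Q* * (P_max - P*)
CS = (1/2) * 53 * (92 - 39)
CS = (1/2) * 53 * 53 = 2809/2

2809/2


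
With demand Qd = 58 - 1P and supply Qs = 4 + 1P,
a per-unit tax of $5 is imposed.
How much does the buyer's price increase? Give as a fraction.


With a per-unit tax, the buyer's price increase depends on relative slopes.
Supply slope: d = 1, Demand slope: b = 1
Buyer's price increase = d * tax / (b + d)
= 1 * 5 / (1 + 1)
= 5 / 2 = 5/2

5/2


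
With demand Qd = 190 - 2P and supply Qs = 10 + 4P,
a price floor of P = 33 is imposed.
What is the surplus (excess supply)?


At P = 33:
Qd = 190 - 2*33 = 124
Qs = 10 + 4*33 = 142
Surplus = Qs - Qd = 142 - 124 = 18

18


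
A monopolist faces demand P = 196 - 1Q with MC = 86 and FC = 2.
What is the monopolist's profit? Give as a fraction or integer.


MR = MC: 196 - 2Q = 86
Q* = 55
P* = 196 - 1*55 = 141
Profit = (P* - MC)*Q* - FC
= (141 - 86)*55 - 2
= 55*55 - 2
= 3025 - 2 = 3023

3023


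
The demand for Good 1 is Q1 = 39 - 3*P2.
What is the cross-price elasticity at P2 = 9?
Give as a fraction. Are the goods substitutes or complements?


dQ1/dP2 = -3
At P2 = 9: Q1 = 39 - 3*9 = 12
Exy = (dQ1/dP2)(P2/Q1) = -3 * 9 / 12 = -9/4
Since Exy < 0, the goods are complements.

-9/4 (complements)


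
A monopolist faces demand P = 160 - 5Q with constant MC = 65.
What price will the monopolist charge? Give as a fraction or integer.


MR = 160 - 10Q
Set MR = MC: 160 - 10Q = 65
Q* = 19/2
Substitute into demand:
P* = 160 - 5*19/2 = 225/2

225/2


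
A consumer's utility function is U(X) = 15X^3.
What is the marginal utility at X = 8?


MU = dU/dX = 15*3*X^(3-1)
MU = 45*X^2
At X = 8:
MU = 45 * 8^2
MU = 45 * 64 = 2880

2880


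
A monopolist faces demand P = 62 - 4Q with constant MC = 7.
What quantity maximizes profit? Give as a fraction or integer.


TR = P*Q = (62 - 4Q)Q = 62Q - 4Q^2
MR = dTR/dQ = 62 - 8Q
Set MR = MC:
62 - 8Q = 7
55 = 8Q
Q* = 55/8 = 55/8

55/8


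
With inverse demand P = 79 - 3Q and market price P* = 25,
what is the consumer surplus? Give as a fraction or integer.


Maximum willingness to pay (at Q=0): P_max = 79
Quantity demanded at P* = 25:
Q* = (79 - 25)/3 = 18
CS = (1/2) * Q* * (P_max - P*)
CS = (1/2) * 18 * (79 - 25)
CS = (1/2) * 18 * 54 = 486

486


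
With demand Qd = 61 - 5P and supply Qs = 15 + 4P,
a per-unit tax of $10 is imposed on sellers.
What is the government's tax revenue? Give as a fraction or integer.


With tax on sellers, new supply: Qs' = 15 + 4(P - 10)
= 4P - 25
New equilibrium quantity:
Q_new = 119/9
Tax revenue = tax * Q_new = 10 * 119/9 = 1190/9

1190/9


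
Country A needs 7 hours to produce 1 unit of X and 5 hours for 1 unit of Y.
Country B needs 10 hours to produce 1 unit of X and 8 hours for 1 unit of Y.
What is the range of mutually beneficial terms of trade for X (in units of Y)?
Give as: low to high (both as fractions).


Opportunity cost of X for Country A = hours_X / hours_Y = 7/5 = 7/5 units of Y
Opportunity cost of X for Country B = hours_X / hours_Y = 10/8 = 5/4 units of Y
Terms of trade must be between the two opportunity costs.
Range: 5/4 to 7/5

5/4 to 7/5


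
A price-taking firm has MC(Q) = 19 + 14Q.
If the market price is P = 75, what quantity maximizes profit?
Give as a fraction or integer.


In perfect competition, profit is maximized where P = MC.
75 = 19 + 14Q
56 = 14Q
Q* = 56/14 = 4

4


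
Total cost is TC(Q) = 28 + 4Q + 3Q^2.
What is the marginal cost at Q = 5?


MC = dTC/dQ = 4 + 2*3*Q
At Q = 5:
MC = 4 + 6*5
MC = 4 + 30 = 34

34


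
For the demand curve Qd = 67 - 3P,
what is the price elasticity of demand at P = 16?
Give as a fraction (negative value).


dQ/dP = -3
At P = 16: Q = 67 - 3*16 = 19
E = (dQ/dP)(P/Q) = (-3)(16/19) = -48/19

-48/19


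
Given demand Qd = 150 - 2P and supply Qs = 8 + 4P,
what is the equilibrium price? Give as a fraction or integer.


At equilibrium, Qd = Qs.
150 - 2P = 8 + 4P
150 - 8 = 2P + 4P
142 = 6P
P* = 142/6 = 71/3

71/3


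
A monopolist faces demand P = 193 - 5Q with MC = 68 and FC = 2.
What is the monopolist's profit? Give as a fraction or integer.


MR = MC: 193 - 10Q = 68
Q* = 25/2
P* = 193 - 5*25/2 = 261/2
Profit = (P* - MC)*Q* - FC
= (261/2 - 68)*25/2 - 2
= 125/2*25/2 - 2
= 3125/4 - 2 = 3117/4

3117/4


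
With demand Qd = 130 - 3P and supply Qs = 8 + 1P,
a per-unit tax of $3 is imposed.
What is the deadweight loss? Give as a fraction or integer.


Pre-tax equilibrium quantity: Q* = 77/2
Post-tax equilibrium quantity: Q_tax = 145/4
Reduction in quantity: Q* - Q_tax = 9/4
DWL = (1/2) * tax * (Q* - Q_tax)
DWL = (1/2) * 3 * 9/4 = 27/8

27/8


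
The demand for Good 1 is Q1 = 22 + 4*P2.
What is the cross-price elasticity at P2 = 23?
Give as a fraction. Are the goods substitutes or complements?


dQ1/dP2 = 4
At P2 = 23: Q1 = 22 + 4*23 = 114
Exy = (dQ1/dP2)(P2/Q1) = 4 * 23 / 114 = 46/57
Since Exy > 0, the goods are substitutes.

46/57 (substitutes)


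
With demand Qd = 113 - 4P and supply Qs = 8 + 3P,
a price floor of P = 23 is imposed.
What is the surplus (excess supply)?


At P = 23:
Qd = 113 - 4*23 = 21
Qs = 8 + 3*23 = 77
Surplus = Qs - Qd = 77 - 21 = 56

56


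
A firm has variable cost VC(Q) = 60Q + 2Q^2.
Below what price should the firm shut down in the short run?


AVC(Q) = VC(Q)/Q = 60 + 2Q
AVC is increasing in Q, so minimum AVC is at Q -> 0+.
Min AVC = 60
The firm should shut down if P < 60.

60
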